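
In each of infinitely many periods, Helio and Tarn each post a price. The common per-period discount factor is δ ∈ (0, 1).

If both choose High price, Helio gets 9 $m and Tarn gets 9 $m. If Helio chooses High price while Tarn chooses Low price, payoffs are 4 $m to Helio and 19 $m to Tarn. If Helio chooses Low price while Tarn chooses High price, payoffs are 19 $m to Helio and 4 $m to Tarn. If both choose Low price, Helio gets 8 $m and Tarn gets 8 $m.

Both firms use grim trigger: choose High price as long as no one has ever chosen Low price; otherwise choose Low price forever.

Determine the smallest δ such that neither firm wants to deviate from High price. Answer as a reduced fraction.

10/11

Under grim trigger the critical discount factor is (T−C)/(T−P) with T = 19, C = 9, P = 8.
δ* = (19−9)/(19−8) = 10/11.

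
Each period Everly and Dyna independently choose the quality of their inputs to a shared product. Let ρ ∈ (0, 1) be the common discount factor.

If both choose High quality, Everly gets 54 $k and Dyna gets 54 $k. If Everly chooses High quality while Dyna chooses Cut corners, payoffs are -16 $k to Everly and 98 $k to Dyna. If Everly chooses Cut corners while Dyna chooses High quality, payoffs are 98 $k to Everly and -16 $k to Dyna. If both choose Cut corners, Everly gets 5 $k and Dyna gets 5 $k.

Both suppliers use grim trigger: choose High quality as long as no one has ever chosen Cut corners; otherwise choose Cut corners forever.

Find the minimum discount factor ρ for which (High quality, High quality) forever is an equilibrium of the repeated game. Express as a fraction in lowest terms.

Cooperation forever yields 54 each period: 54/(1−ρ).
Deviating yields 98 once, then 5 forever: 98 + 5ρ/(1−ρ).
No profitable deviation requires 54/(1−ρ) ≥ 98 + 5ρ/(1−ρ).
Multiplying by (1−ρ): 54 ≥ 98(1−ρ) + 5ρ = 98 − 93ρ.
So 93ρ ≥ 44, i.e. ρ ≥ 44/93.

44/93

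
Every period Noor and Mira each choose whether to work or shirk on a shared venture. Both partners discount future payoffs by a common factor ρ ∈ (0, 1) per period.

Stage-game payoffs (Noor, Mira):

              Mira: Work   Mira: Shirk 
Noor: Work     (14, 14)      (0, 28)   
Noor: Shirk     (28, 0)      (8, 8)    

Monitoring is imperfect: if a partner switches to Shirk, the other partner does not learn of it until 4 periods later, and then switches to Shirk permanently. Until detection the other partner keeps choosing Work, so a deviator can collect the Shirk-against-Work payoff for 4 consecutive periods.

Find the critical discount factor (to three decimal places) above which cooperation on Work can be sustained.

0.915

Deviating for the 4 undetected periods gains 28−14 = 14 per period over cooperation, then loses 14−8 = 6 per period forever once punishment starts.
Gain: 14(1 + ρ + … + ρ^3); loss: 6·ρ^4/(1−ρ).
No profitable deviation ⇔ 14(1−ρ^4) ≤ 6·ρ^4, i.e. ρ^4 ≥ 14/(14+6) = 7/10.
Hence ρ ≥ (7/10)^(1/4) ≈ 0.915.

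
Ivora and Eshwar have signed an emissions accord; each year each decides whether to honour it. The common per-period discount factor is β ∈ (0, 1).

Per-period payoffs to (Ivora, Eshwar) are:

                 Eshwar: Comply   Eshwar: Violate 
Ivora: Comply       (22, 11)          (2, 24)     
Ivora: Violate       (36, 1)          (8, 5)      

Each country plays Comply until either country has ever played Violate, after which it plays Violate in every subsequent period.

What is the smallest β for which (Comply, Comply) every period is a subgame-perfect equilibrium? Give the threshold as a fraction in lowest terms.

Ivora's threshold: (36−22)/(36−8) = 1/2.
Eshwar's threshold: (24−11)/(24−5) = 13/19.
1/2 < 13/19, so Eshwar binds and β* = 13/19.

13/19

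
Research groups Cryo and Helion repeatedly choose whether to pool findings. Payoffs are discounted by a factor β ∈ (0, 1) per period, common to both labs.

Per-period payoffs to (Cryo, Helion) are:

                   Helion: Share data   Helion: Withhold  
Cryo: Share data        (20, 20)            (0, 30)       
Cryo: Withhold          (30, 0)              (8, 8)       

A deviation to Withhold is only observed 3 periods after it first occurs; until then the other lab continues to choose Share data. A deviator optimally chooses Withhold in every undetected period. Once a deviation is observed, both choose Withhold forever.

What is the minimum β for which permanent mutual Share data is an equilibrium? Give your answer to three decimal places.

The best deviation is to choose Withhold for all 3 undetected periods, earning 30 each, then 8 forever once detected.
Deviation value: 30(1−β^3)/(1−β) + 8β^3/(1−β); cooperation value: 20/(1−β).
IC: 20 ≥ 30(1−β^3) + 8β^3 = 30 − 22β^3.
So β^3 ≥ 10/22 = 5/11, giving β ≥ (5/11)^(1/3) ≈ 0.769.

0.769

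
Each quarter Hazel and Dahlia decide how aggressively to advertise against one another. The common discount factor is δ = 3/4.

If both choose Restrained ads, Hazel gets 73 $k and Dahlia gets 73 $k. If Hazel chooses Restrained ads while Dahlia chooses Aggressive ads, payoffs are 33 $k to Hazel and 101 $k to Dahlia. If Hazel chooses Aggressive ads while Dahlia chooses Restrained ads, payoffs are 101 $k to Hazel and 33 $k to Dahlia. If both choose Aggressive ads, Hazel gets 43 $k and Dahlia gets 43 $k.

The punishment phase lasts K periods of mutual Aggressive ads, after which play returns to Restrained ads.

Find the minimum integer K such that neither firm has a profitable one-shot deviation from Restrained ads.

2

No profitable deviation requires (73−43)(δ+…+δ^K) ≥ 101−73, i.e. δ+…+δ^K ≥ 14/15 ≈ 0.9333.
With δ = 3/4, the partial sums are K=1: 0.7500, K=2: 1.3125.
K = 2 is the first length at which the sum reaches 0.9333.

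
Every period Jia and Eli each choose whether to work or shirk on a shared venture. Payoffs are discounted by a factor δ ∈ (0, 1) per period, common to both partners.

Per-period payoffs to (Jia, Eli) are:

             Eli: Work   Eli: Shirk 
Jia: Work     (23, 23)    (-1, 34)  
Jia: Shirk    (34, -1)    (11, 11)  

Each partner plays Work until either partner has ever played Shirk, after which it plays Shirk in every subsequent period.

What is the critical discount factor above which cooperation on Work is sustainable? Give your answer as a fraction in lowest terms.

One-period gain from deviating is 34 − 23 = 11. The loss is 23 − 11 = 12 in every subsequent period, with present value 12·δ/(1−δ).
Deviation is unprofitable when 12·δ/(1−δ) ≥ 11, i.e. δ/(1−δ) ≥ 11/12.
Equivalently δ ≥ 11/(11+12) = 11/23.

11/23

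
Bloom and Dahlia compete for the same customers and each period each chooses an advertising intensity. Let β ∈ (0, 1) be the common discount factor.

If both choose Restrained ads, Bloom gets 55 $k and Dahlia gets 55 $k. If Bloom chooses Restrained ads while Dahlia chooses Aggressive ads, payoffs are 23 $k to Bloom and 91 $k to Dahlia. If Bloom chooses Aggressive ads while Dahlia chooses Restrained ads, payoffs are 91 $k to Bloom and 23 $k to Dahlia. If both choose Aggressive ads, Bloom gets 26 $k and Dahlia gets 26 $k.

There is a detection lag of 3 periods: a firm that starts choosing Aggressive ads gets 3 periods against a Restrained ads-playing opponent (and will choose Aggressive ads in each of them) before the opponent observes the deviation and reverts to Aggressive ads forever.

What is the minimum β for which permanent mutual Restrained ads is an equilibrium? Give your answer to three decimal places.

0.821

Deviating for the 3 undetected periods gains 91−55 = 36 per period over cooperation, then loses 55−26 = 29 per period forever once punishment starts.
Gain: 36(1 + β + … + β^2); loss: 29·β^3/(1−β).
No profitable deviation ⇔ 36(1−β^3) ≤ 29·β^3, i.e. β^3 ≥ 36/(36+29) = 36/65.
Hence β ≥ (36/65)^(1/3) ≈ 0.821.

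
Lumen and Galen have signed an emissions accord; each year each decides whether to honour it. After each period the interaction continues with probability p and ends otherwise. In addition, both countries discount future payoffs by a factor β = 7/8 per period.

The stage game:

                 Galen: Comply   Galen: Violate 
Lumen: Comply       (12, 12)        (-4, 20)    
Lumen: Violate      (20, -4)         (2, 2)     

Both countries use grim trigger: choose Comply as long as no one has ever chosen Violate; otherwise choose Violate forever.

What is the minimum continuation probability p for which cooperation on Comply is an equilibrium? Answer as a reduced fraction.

With continuation probability p and discount β, the effective per-period discount factor is βp.
Grim-trigger IC: βp ≥ (20−12)/(20−2) = 4/9.
So p ≥ (4/9)/(7/8) = 32/63.

32/63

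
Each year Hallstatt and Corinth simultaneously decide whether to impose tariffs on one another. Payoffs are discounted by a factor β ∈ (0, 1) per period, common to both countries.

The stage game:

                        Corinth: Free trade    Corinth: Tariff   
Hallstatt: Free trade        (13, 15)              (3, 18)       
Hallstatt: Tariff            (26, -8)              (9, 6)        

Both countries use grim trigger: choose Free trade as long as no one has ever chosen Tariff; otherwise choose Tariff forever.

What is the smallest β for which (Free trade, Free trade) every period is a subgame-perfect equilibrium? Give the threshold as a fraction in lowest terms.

Hallstatt's threshold: (26−13)/(26−9) = 13/17.
Corinth's threshold: (18−15)/(18−6) = 1/4.
13/17 > 1/4, so Hallstatt binds and β* = 13/17.

13/17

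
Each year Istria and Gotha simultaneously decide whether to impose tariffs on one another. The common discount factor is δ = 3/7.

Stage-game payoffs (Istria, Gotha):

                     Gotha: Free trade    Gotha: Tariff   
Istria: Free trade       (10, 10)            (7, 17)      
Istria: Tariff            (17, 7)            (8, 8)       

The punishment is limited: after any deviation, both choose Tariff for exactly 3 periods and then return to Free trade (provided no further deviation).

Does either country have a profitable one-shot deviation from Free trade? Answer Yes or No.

Comparing payoff streams over the 4 periods until play realigns: cooperate → 10(1+δ+…+δ^3); deviate → 17 + 8(δ+…+δ^3).
Cooperation is sustained iff (10−8)(δ+…+δ^3) ≥ 17−10.
δ+…+δ^3 = 3/7·(1−(3/7)^3)/(1−3/7) = 0.6910, and (17−10)/(10−8) = 3.5000.
0.6910 < 3.5000, so cooperation is not sustainable.

Yes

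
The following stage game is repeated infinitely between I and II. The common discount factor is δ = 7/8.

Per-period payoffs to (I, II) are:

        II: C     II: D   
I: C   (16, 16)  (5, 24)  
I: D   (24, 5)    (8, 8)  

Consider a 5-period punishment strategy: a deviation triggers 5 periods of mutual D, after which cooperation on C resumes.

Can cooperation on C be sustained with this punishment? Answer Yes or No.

Yes

A one-shot deviation gives 24 now, then 8 for 5 periods, then back to 16.
Gain from deviating: (24−16) today; loss: (16−8) in each of the next 5 periods.
No-deviation condition: (16−8)(δ+…+δ^5) ≥ 24−16, i.e. δ+…+δ^5 ≥ 1.
At δ = 7/8: δ+…+δ^5 = 3.4096 ≥ 1.0000.
So cooperation is sustainable.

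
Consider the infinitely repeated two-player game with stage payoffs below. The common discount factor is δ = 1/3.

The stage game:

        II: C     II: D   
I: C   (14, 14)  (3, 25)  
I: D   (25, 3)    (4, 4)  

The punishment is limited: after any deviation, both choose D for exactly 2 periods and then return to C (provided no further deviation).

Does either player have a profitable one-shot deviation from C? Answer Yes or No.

Comparing payoff streams over the 3 periods until play realigns: cooperate → 14(1+δ+…+δ^2); deviate → 25 + 4(δ+…+δ^2).
Cooperation is sustained iff (14−4)(δ+…+δ^2) ≥ 25−14.
δ+…+δ^2 = 1/3·(1−(1/3)^2)/(1−1/3) = 0.4444, and (25−14)/(14−4) = 1.1000.
0.4444 < 1.1000, so cooperation is not sustainable.

Yes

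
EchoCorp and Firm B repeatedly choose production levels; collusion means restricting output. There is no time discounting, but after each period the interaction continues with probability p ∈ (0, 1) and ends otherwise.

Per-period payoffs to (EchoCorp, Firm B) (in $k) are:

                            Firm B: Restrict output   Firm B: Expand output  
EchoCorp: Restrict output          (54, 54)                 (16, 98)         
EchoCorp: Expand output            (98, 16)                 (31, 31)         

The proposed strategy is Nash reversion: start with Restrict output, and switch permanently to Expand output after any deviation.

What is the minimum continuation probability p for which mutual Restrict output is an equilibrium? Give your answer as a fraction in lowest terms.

44/67

Expected cooperation value is 54 + p·54 + p²·54 + … = 54/(1−p); deviation gives 98 + p·31/(1−p).
54 ≥ 98(1−p) + 31p ⇒ 67p ≥ 44 ⇒ p ≥ 44/67.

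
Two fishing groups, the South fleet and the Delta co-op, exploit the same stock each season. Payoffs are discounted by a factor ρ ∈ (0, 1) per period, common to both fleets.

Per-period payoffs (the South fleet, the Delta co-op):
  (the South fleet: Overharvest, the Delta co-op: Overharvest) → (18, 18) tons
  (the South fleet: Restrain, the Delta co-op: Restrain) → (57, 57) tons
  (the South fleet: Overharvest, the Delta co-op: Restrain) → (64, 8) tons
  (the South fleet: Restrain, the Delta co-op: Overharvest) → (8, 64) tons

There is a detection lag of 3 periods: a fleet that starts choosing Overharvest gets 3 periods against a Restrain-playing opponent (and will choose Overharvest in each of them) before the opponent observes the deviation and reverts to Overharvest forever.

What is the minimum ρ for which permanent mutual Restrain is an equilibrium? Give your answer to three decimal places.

0.534

Deviating for the 3 undetected periods gains 64−57 = 7 per period over cooperation, then loses 57−18 = 39 per period forever once punishment starts.
Gain: 7(1 + ρ + … + ρ^2); loss: 39·ρ^3/(1−ρ).
No profitable deviation ⇔ 7(1−ρ^3) ≤ 39·ρ^3, i.e. ρ^3 ≥ 7/(7+39) = 7/46.
Hence ρ ≥ (7/46)^(1/3) ≈ 0.534.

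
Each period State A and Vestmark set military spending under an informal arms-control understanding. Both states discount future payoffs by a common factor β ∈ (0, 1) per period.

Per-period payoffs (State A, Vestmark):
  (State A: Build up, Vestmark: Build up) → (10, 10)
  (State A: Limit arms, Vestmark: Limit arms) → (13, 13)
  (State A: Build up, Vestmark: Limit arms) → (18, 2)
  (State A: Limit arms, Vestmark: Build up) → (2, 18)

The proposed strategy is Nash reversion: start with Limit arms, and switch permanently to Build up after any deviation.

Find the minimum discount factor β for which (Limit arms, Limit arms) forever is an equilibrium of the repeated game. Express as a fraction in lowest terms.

One-period gain from deviating is 18 − 13 = 5. The loss is 13 − 10 = 3 in every subsequent period, with present value 3·β/(1−β).
Deviation is unprofitable when 3·β/(1−β) ≥ 5, i.e. β/(1−β) ≥ 5/3.
Equivalently β ≥ 5/(5+3) = 5/8.

5/8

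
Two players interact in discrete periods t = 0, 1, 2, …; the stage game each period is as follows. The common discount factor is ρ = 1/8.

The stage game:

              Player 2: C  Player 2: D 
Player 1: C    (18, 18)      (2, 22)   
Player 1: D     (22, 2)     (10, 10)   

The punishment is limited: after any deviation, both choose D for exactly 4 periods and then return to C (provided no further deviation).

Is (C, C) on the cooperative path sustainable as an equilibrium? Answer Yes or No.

IC: ρ+…+ρ^4 ≥ (22−18)/(18−10) = 1/2.
At ρ = 1/8: partial sum = 0.1428 < 0.5000. Cooperation not sustainable.

No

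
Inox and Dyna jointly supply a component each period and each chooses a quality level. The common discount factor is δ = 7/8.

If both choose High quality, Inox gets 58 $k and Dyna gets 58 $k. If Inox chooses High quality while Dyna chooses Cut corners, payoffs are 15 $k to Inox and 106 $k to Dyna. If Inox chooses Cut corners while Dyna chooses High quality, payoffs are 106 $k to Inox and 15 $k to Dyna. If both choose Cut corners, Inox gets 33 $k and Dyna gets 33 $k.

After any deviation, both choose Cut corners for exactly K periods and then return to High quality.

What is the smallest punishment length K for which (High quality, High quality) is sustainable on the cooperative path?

IC: δ(1−δ^K)/(1−δ) ≥ (106−58)/(58−33) = 48/25.
With δ = 7/8: need 1 − δ^K ≥ 48/25·(1−7/8)/(7/8), i.e. δ^K ≤ 0.7257.
Since (7/8)^2 = 0.7656 and (7/8)^3 = 0.6699, the smallest such K is 3.

3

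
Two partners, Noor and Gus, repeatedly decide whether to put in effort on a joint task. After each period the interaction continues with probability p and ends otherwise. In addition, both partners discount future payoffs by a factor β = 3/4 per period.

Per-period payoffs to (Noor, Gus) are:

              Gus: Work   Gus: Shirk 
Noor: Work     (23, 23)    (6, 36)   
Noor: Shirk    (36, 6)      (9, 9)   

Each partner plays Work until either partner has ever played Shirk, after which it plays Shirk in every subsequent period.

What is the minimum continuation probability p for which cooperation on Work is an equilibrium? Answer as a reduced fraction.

52/81

With continuation probability p and discount β, the effective per-period discount factor is βp.
Grim-trigger IC: βp ≥ (36−23)/(36−9) = 13/27.
So p ≥ (13/27)/(3/4) = 52/81.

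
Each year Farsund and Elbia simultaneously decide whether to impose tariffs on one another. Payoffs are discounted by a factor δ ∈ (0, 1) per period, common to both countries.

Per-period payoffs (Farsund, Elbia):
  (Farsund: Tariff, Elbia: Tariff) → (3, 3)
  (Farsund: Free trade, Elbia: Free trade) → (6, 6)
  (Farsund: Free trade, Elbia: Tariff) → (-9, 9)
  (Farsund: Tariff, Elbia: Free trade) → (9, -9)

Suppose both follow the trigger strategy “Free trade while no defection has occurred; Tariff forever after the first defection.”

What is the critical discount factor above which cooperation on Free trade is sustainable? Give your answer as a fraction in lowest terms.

1/2

Cooperation forever yields 6 each period: 6/(1−δ).
Deviating yields 9 once, then 3 forever: 9 + 3δ/(1−δ).
No profitable deviation requires 6/(1−δ) ≥ 9 + 3δ/(1−δ).
Multiplying by (1−δ): 6 ≥ 9(1−δ) + 3δ = 9 − 6δ.
So 6δ ≥ 3, i.e. δ ≥ 3/6 = 1/2.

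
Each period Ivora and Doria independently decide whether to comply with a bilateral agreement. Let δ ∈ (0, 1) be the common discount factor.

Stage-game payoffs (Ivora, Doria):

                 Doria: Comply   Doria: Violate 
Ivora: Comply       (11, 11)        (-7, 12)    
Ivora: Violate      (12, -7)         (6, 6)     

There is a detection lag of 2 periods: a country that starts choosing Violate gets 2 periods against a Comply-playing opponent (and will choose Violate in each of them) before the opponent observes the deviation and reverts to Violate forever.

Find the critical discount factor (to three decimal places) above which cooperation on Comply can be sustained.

0.408

A deviator earns 12 for 2 periods, then 6 forever; cooperating earns 11 forever. Multiplying the IC by (1−δ):
11 ≥ 12(1−δ^2) + 6δ^2, so 6·δ^2 ≥ 1 and δ^2 ≥ 1/6.
δ ≥ (1/6)^(1/2) ≈ 0.408.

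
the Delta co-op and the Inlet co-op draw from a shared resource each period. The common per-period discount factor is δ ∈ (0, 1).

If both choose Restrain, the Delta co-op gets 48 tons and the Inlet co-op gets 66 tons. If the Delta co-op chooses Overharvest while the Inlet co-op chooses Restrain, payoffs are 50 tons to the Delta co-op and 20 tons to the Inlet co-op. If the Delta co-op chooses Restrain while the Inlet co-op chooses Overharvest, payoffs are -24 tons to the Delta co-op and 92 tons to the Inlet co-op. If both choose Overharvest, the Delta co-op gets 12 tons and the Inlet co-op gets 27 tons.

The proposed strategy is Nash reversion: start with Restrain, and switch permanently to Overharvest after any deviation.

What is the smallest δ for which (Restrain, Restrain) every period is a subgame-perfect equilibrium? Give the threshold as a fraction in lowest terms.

2/5

For the Delta co-op: deviation gain 50−48 = 2, per-period punishment loss 48−12 = 36. IC gives δ ≥ 2/38 = 1/19.
For the Inlet co-op: gain 26, loss 39 per period, so δ ≥ 26/65 = 2/5.
The tighter constraint is the Inlet co-op's, so cooperation needs δ ≥ 2/5.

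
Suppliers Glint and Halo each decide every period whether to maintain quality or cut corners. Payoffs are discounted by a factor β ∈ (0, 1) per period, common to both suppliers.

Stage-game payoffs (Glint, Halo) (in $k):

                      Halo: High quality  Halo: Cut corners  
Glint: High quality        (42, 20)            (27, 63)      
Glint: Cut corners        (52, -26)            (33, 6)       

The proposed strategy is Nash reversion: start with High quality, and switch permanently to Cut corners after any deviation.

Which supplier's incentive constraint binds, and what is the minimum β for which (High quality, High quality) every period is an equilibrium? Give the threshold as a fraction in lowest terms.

Glint: cooperation gives 42 each period; deviation gives 52 once then 33 forever.
  42/(1−β) ≥ 52 + 33β/(1−β) ⇒ β ≥ 10/19.
Halo: cooperation gives 20 each period; deviation gives 63 once then 6 forever.
  β ≥ 43/57.
Both must hold, so the binding constraint is Halo's: β ≥ 43/57.

Halo; β ≥ 43/57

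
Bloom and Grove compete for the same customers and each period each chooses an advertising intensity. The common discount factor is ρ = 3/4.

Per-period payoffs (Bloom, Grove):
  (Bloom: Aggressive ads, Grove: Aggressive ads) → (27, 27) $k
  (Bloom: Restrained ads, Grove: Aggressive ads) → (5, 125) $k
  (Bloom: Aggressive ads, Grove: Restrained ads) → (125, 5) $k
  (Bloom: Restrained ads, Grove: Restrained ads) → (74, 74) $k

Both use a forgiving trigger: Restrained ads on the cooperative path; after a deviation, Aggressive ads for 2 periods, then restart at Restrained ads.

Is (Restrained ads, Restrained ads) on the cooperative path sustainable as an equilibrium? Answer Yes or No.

Comparing payoff streams over the 3 periods until play realigns: cooperate → 74(1+ρ+…+ρ^2); deviate → 125 + 27(ρ+…+ρ^2).
Cooperation is sustained iff (74−27)(ρ+…+ρ^2) ≥ 125−74.
ρ+…+ρ^2 = 3/4·(1−(3/4)^2)/(1−3/4) = 1.3125, and (125−74)/(74−27) = 1.0851.
1.3125 ≥ 1.0851, so cooperation is sustainable.

Yes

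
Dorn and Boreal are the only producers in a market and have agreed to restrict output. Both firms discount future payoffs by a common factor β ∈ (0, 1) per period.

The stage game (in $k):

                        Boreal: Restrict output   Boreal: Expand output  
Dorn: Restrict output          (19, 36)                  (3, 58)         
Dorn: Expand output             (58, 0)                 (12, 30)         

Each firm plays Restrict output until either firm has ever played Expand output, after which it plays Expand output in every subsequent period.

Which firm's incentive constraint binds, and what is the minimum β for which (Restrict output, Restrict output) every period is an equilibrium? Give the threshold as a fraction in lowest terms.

Dorn; β ≥ 39/46

Dorn's threshold: (58−19)/(58−12) = 39/46.
Boreal's threshold: (58−36)/(58−30) = 11/14.
39/46 > 11/14, so Dorn binds and β* = 39/46.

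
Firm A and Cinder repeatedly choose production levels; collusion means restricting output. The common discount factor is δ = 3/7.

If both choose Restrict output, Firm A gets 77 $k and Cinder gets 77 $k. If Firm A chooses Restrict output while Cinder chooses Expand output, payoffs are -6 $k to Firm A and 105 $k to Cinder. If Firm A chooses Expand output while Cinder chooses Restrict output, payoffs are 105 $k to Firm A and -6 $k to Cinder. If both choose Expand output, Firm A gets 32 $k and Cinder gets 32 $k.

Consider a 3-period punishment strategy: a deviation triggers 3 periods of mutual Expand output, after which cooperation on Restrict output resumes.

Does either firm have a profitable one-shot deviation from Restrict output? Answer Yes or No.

No

A one-shot deviation gives 105 now, then 32 for 3 periods, then back to 77.
Gain from deviating: (105−77) today; loss: (77−32) in each of the next 3 periods.
No-deviation condition: (77−32)(δ+…+δ^3) ≥ 105−77, i.e. δ+…+δ^3 ≥ 28/45.
At δ = 3/7: δ+…+δ^3 = 0.6910 ≥ 0.6222.
So cooperation is sustainable.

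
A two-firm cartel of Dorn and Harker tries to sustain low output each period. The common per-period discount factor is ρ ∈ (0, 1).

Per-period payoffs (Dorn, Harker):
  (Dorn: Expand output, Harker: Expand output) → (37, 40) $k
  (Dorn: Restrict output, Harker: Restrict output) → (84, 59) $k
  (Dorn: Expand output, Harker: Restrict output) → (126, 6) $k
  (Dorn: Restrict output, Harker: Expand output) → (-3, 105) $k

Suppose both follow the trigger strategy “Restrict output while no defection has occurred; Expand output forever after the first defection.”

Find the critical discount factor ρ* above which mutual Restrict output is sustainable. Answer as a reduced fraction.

46/65

Dorn: cooperation gives 84 each period; deviation gives 126 once then 37 forever.
  84/(1−ρ) ≥ 126 + 37ρ/(1−ρ) ⇒ ρ ≥ 42/89.
Harker: cooperation gives 59 each period; deviation gives 105 once then 40 forever.
  ρ ≥ 46/65.
Both must hold, so the binding constraint is Harker's: ρ ≥ 46/65.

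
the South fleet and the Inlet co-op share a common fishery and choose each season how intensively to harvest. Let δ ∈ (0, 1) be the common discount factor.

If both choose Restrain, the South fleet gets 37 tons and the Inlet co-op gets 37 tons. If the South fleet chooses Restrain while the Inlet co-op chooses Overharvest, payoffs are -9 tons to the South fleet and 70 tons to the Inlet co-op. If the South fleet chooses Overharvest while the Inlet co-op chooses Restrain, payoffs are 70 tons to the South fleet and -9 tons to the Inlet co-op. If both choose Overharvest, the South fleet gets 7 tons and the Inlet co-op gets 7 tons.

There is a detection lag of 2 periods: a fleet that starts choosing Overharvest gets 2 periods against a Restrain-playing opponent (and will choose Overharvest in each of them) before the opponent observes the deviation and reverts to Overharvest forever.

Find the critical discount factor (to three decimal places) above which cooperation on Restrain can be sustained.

0.724

Deviating for the 2 undetected periods gains 70−37 = 33 per period over cooperation, then loses 37−7 = 30 per period forever once punishment starts.
Gain: 33(1 + δ + … + δ^1); loss: 30·δ^2/(1−δ).
No profitable deviation ⇔ 33(1−δ^2) ≤ 30·δ^2, i.e. δ^2 ≥ 33/(33+30) = 11/21.
Hence δ ≥ (11/21)^(1/2) ≈ 0.724.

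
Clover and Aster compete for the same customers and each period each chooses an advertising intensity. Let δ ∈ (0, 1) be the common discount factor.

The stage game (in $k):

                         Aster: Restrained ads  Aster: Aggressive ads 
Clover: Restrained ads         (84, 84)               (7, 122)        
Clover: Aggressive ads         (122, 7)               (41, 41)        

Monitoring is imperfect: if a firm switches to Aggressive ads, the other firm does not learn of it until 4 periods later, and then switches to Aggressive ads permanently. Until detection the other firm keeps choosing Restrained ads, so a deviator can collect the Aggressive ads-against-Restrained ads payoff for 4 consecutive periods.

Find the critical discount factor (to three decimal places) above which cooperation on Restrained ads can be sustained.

A deviator earns 122 for 4 periods, then 41 forever; cooperating earns 84 forever. Multiplying the IC by (1−δ):
84 ≥ 122(1−δ^4) + 41δ^4, so 81·δ^4 ≥ 38 and δ^4 ≥ 38/81.
δ ≥ (38/81)^(1/4) ≈ 0.828.

0.828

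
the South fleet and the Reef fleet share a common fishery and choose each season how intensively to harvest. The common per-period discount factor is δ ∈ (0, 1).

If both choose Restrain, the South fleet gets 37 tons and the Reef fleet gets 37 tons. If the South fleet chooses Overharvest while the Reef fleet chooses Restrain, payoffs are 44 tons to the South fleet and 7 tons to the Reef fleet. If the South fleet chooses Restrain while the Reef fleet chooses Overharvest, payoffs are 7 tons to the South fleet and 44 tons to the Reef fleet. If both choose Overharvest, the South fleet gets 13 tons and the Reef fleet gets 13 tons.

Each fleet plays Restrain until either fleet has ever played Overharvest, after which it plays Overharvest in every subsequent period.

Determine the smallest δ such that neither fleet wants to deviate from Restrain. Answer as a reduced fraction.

Cooperation forever yields 37 each period: 37/(1−δ).
Deviating yields 44 once, then 13 forever: 44 + 13δ/(1−δ).
No profitable deviation requires 37/(1−δ) ≥ 44 + 13δ/(1−δ).
Multiplying by (1−δ): 37 ≥ 44(1−δ) + 13δ = 44 − 31δ.
So 31δ ≥ 7, i.e. δ ≥ 7/31.

7/31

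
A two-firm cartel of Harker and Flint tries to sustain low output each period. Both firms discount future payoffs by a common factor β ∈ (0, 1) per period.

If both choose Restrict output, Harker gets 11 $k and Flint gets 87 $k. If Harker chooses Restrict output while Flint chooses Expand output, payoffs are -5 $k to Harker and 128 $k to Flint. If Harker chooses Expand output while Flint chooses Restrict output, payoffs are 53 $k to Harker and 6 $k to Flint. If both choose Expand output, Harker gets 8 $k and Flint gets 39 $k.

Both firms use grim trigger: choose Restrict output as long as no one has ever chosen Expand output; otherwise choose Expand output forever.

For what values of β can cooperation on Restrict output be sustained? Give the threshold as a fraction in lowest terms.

14/15

For Harker: deviation gain 53−11 = 42, per-period punishment loss 11−8 = 3. IC gives β ≥ 42/45 = 14/15.
For Flint: gain 41, loss 48 per period, so β ≥ 41/89.
The tighter constraint is Harker's, so cooperation needs β ≥ 14/15.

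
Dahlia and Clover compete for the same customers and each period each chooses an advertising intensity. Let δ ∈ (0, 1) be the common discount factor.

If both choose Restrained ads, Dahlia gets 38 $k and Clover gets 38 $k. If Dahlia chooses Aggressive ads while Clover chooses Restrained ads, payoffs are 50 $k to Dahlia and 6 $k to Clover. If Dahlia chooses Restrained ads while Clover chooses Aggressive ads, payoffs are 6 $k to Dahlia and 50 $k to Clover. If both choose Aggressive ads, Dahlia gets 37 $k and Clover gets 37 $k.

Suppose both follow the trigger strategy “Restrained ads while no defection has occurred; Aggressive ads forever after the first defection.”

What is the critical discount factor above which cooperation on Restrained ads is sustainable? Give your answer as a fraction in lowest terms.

12/13

One-period gain from deviating is 50 − 38 = 12. The loss is 38 − 37 = 1 in every subsequent period, with present value 1·δ/(1−δ).
Deviation is unprofitable when 1·δ/(1−δ) ≥ 12, i.e. δ/(1−δ) ≥ 12.
Equivalently δ ≥ 12/(12+1) = 12/13.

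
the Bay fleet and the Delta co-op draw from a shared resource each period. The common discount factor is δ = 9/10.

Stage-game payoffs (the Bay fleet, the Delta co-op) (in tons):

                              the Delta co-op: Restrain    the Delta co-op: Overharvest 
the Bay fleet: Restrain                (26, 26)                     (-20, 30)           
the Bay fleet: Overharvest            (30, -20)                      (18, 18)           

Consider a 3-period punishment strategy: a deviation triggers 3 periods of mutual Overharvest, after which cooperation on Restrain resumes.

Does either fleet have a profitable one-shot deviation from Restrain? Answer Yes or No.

IC: δ+…+δ^3 ≥ (30−26)/(26−18) = 1/2.
At δ = 9/10: partial sum = 2.4390 ≥ 0.5000. Cooperation sustainable.

No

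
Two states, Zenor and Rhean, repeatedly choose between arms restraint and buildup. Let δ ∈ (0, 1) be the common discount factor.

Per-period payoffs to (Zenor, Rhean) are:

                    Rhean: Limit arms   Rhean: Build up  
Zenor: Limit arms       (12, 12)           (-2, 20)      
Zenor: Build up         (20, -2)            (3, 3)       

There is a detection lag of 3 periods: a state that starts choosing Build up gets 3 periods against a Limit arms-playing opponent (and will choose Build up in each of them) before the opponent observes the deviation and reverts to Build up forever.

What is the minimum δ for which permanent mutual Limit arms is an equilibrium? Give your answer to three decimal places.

0.778

Deviating for the 3 undetected periods gains 20−12 = 8 per period over cooperation, then loses 12−3 = 9 per period forever once punishment starts.
Gain: 8(1 + δ + … + δ^2); loss: 9·δ^3/(1−δ).
No profitable deviation ⇔ 8(1−δ^3) ≤ 9·δ^3, i.e. δ^3 ≥ 8/(8+9) = 8/17.
Hence δ ≥ (8/17)^(1/3) ≈ 0.778.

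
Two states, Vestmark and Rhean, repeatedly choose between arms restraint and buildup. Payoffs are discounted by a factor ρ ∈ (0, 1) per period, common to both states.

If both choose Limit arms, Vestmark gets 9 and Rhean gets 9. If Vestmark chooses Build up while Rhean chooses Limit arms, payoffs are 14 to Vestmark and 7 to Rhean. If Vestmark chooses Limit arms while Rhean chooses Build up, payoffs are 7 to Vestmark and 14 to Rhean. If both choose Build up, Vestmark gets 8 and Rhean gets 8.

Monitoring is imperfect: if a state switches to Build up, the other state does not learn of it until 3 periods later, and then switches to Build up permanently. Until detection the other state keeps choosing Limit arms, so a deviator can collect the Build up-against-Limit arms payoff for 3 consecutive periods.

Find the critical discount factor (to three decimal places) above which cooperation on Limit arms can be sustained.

0.941

A deviator earns 14 for 3 periods, then 8 forever; cooperating earns 9 forever. Multiplying the IC by (1−ρ):
9 ≥ 14(1−ρ^3) + 8ρ^3, so 6·ρ^3 ≥ 5 and ρ^3 ≥ 5/6.
ρ ≥ (5/6)^(1/3) ≈ 0.941.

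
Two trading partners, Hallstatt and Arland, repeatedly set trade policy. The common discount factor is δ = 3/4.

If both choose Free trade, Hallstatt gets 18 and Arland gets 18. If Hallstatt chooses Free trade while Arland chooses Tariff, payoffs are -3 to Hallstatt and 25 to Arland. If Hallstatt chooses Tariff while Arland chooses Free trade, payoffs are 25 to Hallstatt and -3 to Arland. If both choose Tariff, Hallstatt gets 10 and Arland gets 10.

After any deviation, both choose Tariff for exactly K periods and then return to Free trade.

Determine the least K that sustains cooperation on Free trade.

2

Need Σ_{k=1}^{K} δ^k ≥ (25−18)/(18−10) = 0.8750 at δ = 3/4.
At K = 1 the sum is 0.7500 < 0.8750; at K = 2 it is 1.3125 ≥ 0.8750.
So the minimum punishment length is K = 2.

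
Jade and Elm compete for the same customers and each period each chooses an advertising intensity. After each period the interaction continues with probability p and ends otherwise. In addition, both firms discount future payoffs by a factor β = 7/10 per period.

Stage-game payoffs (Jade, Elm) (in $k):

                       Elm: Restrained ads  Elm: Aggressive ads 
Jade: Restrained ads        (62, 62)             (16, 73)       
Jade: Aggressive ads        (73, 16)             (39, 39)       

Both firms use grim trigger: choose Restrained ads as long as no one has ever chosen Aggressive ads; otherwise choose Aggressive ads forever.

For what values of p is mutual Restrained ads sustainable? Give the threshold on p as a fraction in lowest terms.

55/119

With continuation probability p and discount β, the effective per-period discount factor is βp.
Grim-trigger IC: βp ≥ (73−62)/(73−39) = 11/34.
So p ≥ (11/34)/(7/10) = 55/119.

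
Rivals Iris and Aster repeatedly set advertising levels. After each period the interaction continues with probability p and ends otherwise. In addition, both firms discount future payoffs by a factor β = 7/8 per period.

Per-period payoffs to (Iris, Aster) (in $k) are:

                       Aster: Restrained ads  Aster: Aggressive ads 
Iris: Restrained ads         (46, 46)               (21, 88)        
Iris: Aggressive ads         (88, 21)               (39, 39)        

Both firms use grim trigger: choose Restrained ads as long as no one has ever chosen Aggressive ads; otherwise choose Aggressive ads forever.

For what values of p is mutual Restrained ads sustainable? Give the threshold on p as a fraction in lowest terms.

With continuation probability p and discount β, the effective per-period discount factor is βp.
Grim-trigger IC: βp ≥ (88−46)/(88−39) = 6/7.
So p ≥ (6/7)/(7/8) = 48/49.

48/49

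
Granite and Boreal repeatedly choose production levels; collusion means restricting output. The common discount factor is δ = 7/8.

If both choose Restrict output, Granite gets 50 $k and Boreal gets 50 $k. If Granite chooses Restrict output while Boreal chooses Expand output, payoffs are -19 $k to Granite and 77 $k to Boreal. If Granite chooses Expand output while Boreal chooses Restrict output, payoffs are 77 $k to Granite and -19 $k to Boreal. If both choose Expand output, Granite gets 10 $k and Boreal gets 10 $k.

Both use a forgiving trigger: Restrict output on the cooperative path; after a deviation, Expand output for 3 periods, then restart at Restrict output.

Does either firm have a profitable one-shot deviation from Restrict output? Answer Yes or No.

IC: δ+…+δ^3 ≥ (77−50)/(50−10) = 27/40.
At δ = 7/8: partial sum = 2.3105 ≥ 0.6750. Cooperation sustainable.

No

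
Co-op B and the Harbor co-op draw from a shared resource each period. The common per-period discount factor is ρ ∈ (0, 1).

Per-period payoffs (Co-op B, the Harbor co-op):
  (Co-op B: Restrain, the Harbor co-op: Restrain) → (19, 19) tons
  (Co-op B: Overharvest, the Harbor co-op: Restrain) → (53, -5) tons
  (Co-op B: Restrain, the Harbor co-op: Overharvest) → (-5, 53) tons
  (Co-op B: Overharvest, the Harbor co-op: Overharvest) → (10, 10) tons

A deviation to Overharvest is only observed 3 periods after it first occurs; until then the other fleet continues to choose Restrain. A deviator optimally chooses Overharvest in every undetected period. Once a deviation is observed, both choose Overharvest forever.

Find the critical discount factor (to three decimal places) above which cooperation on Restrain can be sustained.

0.925

Deviating for the 3 undetected periods gains 53−19 = 34 per period over cooperation, then loses 19−10 = 9 per period forever once punishment starts.
Gain: 34(1 + ρ + … + ρ^2); loss: 9·ρ^3/(1−ρ).
No profitable deviation ⇔ 34(1−ρ^3) ≤ 9·ρ^3, i.e. ρ^3 ≥ 34/(34+9) = 34/43.
Hence ρ ≥ (34/43)^(1/3) ≈ 0.925.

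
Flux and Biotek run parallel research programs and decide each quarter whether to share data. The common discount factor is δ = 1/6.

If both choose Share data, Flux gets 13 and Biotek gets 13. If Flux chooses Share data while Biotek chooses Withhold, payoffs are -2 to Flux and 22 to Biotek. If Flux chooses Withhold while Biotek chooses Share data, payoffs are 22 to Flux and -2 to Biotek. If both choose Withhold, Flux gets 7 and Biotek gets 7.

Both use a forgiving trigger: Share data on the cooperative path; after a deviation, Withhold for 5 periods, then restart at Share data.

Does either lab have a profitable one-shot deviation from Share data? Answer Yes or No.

Comparing payoff streams over the 6 periods until play realigns: cooperate → 13(1+δ+…+δ^5); deviate → 22 + 7(δ+…+δ^5).
Cooperation is sustained iff (13−7)(δ+…+δ^5) ≥ 22−13.
δ+…+δ^5 = 1/6·(1−(1/6)^5)/(1−1/6) = 0.2000, and (22−13)/(13−7) = 1.5000.
0.2000 < 1.5000, so cooperation is not sustainable.

Yes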